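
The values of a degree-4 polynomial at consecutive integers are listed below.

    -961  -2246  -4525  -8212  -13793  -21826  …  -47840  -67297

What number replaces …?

Using the first 6 terms:
Δ: -1285  -2279  -3687  -5581  -8033
Δ²: -994  -1408  -1894  -2452
Δ³: -414  -486  -558
Δ⁴: -72  -72
Constant fourth difference = -72.
Extend forward: -558 − 72 = -630;  -2452 − 630 = -3082;  -8033 − 3082 = -11115;  -21826 − 11115 = -32941

-32941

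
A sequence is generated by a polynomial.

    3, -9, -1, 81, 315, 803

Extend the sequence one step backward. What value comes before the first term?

5

-12  8  82  234  488
20  74  152  254
54  78  102
24  24
The fourth differences are constant at 24.
Work back: 54 − 24 = 30;  20 − 30 = -10;  -12 + 10 = -2;  3 + 2 = 5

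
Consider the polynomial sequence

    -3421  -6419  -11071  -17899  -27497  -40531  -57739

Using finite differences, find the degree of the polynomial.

4

Δ: -2998, -4652, -6828, -9598, -13034, -17208
Δ²: -1654, -2176, -2770, -3436, -4174
Δ³: -522, -594, -666, -738
Δ⁴: -72, -72, -72
The fourth differences are constant, so the polynomial has degree 4.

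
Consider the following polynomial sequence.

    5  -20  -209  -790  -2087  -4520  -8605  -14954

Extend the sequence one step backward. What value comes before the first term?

First differences: -25  -189  -581  -1297  -2433  -4085  -6349
Second differences: -164  -392  -716  -1136  -1652  -2264
Third differences: -228  -324  -420  -516  -612
Fourth differences: -96  -96  -96  -96
The fourth differences are constant at -96.
Work back: -228 + 96 = -132;  -164 + 132 = -32;  -25 + 32 = 7;  5 − 7 = -2

-2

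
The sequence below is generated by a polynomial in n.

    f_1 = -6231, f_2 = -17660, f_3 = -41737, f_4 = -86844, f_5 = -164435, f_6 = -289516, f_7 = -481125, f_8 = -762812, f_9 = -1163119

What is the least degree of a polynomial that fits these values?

D1: -11429, -24077, -45107, -77591, -125081, -191609, -281687, -400307
D2: -12648, -21030, -32484, -47490, -66528, -90078, -118620
D3: -8382, -11454, -15006, -19038, -23550, -28542
D4: -3072, -3552, -4032, -4512, -4992
D5: -480, -480, -480, -480
The fifth differences are constant, so the polynomial has degree 5.

5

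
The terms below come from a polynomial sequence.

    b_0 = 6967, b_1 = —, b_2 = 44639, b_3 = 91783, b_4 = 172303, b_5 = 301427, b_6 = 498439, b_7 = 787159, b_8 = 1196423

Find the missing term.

Using the last 7 terms:
D1: 47144  80520  129124  197012  288720  409264
D2: 33376  48604  67888  91708  120544
D3: 15228  19284  23820  28836
D4: 4056  4536  5016
D5: 480  480
Constant fifth difference = 480.
Extend backward: 4056 − 480 = 3576;  15228 − 3576 = 11652;  33376 − 11652 = 21724;  47144 − 21724 = 25420;  44639 − 25420 = 19219

19219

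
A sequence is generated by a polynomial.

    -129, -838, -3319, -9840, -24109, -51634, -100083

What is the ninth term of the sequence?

-303385

D1: -709, -2481, -6521, -14269, -27525, -48449
D2: -1772, -4040, -7748, -13256, -20924
D3: -2268, -3708, -5508, -7668
D4: -1440, -1800, -2160
D5: -360, -360
Fifth differences constant at -360.
-2160 − 360 = -2520;  -7668 − 2520 = -10188;  -20924 − 10188 = -31112;  -48449 − 31112 = -79561;  -100083 − 79561 = -179644
-2520 − 360 = -2880;  -10188 − 2880 = -13068;  -31112 − 13068 = -44180;  -79561 − 44180 = -123741;  -179644 − 123741 = -303385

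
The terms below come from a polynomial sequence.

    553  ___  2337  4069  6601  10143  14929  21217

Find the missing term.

Using the last 6 terms:
Δ: 1732  2532  3542  4786  6288
Δ²: 800  1010  1244  1502
Δ³: 210  234  258
Δ⁴: 24  24
Constant fourth difference = 24.
Extend backward: 210 − 24 = 186;  800 − 186 = 614;  1732 − 614 = 1118;  2337 − 1118 = 1219

1219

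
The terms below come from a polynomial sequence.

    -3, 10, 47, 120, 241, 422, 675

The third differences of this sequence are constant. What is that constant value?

12

Δ: 13, 37, 73, 121, 181, 253
Δ²: 24, 36, 48, 60, 72
Δ³: 12, 12, 12, 12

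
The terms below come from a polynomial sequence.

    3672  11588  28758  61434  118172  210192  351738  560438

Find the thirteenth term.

7916  17170  32676  56738  92020  141546  208700
9254  15506  24062  35282  49526  67154
6252  8556  11220  14244  17628
2304  2664  3024  3384
360  360  360
Fifth differences constant at 360.
3384 + 360 = 3744;  17628 + 3744 = 21372;  67154 + 21372 = 88526;  208700 + 88526 = 297226;  560438 + 297226 = 857664
3744 + 360 = 4104;  21372 + 4104 = 25476;  88526 + 25476 = 114002;  297226 + 114002 = 411228;  857664 + 411228 = 1268892
4104 + 360 = 4464;  25476 + 4464 = 29940;  114002 + 29940 = 143942;  411228 + 143942 = 555170;  1268892 + 555170 = 1824062
4464 + 360 = 4824;  29940 + 4824 = 34764;  143942 + 34764 = 178706;  555170 + 178706 = 733876;  1824062 + 733876 = 2557938
4824 + 360 = 5184;  34764 + 5184 = 39948;  178706 + 39948 = 218654;  733876 + 218654 = 952530;  2557938 + 952530 = 3510468

3510468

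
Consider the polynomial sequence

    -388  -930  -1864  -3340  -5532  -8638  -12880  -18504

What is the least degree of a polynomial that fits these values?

4

Δ: -542, -934, -1476, -2192, -3106, -4242, -5624
Δ²: -392, -542, -716, -914, -1136, -1382
Δ³: -150, -174, -198, -222, -246
Δ⁴: -24, -24, -24, -24
The fourth differences are constant, so the polynomial has degree 4.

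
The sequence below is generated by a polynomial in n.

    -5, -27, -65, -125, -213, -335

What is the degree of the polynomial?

First differences: -22, -38, -60, -88, -122
Second differences: -16, -22, -28, -34
Third differences: -6, -6, -6
The third differences are constant, so the polynomial has degree 3.

3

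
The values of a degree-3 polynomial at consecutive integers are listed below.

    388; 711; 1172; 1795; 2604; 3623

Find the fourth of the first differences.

809

Δ: 323, 461, 623, 809, 1019
Δ²: 138, 162, 186, 210
Δ³: 24, 24, 24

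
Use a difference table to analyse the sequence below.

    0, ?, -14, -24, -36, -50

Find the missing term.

Using the last 4 terms:
-10  -12  -14
-2  -2
Constant second difference = -2.
Extend backward: -10 + 2 = -8;  -14 + 8 = -6

-6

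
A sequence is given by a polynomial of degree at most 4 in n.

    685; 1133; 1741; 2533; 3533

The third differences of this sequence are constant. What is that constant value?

24

First differences: 448, 608, 792, 1000
Second differences: 160, 184, 208
Third differences: 24, 24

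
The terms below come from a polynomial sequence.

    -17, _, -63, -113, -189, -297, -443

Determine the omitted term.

Using the last 5 terms:
First differences: -50  -76  -108  -146
Second differences: -26  -32  -38
Third differences: -6  -6
Constant third difference = -6.
Extend backward: -26 + 6 = -20;  -50 + 20 = -30;  -63 + 30 = -33

-33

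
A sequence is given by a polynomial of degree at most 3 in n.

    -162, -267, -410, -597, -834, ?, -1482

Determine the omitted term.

-1127

Using the first 5 terms:
First differences: -105  -143  -187  -237
Second differences: -38  -44  -50
Third differences: -6  -6
Constant third difference = -6.
Extend forward: -50 − 6 = -56;  -237 − 56 = -293;  -834 − 293 = -1127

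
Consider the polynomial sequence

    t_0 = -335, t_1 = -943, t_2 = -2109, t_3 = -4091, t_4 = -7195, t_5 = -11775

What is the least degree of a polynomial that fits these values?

-608, -1166, -1982, -3104, -4580
-558, -816, -1122, -1476
-258, -306, -354
-48, -48
The fourth differences are constant, so the polynomial has degree 4.

4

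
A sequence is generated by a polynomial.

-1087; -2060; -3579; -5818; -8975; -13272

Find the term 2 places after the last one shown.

-26294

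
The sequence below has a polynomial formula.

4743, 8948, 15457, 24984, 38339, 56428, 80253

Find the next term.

D1: 4205, 6509, 9527, 13355, 18089, 23825
D2: 2304, 3018, 3828, 4734, 5736
D3: 714, 810, 906, 1002
D4: 96, 96, 96
Fourth differences constant at 96.
1002 + 96 = 1098;  5736 + 1098 = 6834;  23825 + 6834 = 30659;  80253 + 30659 = 110912

110912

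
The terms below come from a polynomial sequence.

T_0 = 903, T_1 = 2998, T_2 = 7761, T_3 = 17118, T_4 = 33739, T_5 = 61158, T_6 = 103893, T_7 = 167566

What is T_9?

First differences: 2095  4763  9357  16621  27419  42735  63673
Second differences: 2668  4594  7264  10798  15316  20938
Third differences: 1926  2670  3534  4518  5622
Fourth differences: 744  864  984  1104
Fifth differences: 120  120  120
Fifth differences constant at 120.
1104 + 120 = 1224;  5622 + 1224 = 6846;  20938 + 6846 = 27784;  63673 + 27784 = 91457;  167566 + 91457 = 259023
1224 + 120 = 1344;  6846 + 1344 = 8190;  27784 + 8190 = 35974;  91457 + 35974 = 127431;  259023 + 127431 = 386454

386454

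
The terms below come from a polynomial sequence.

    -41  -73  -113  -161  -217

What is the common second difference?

Δ: -32, -40, -48, -56
Δ²: -8, -8, -8

-8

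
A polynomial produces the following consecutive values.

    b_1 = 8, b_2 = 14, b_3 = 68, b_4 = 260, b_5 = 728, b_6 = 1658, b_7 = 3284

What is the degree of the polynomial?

D1: 6, 54, 192, 468, 930, 1626
D2: 48, 138, 276, 462, 696
D3: 90, 138, 186, 234
D4: 48, 48, 48
The fourth differences are constant, so the polynomial has degree 4.

4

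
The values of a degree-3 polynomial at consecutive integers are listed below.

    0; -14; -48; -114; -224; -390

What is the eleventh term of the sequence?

-14, -34, -66, -110, -166
-20, -32, -44, -56
-12, -12, -12
The third differences are constant (-12).
-56 − 12 = -68;  -166 − 68 = -234;  -390 − 234 = -624
-68 − 12 = -80;  -234 − 80 = -314;  -624 − 314 = -938
-80 − 12 = -92;  -314 − 92 = -406;  -938 − 406 = -1344
-92 − 12 = -104;  -406 − 104 = -510;  -1344 − 510 = -1854
-104 − 12 = -116;  -510 − 116 = -626;  -1854 − 626 = -2480

-2480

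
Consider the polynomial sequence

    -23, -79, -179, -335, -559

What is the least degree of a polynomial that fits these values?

D1: -56, -100, -156, -224
D2: -44, -56, -68
D3: -12, -12
The third differences are constant, so the polynomial has degree 3.

3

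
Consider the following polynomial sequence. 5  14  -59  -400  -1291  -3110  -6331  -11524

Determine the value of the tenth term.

-30586

First differences: 9, -73, -341, -891, -1819, -3221, -5193
Second differences: -82, -268, -550, -928, -1402, -1972
Third differences: -186, -282, -378, -474, -570
Fourth differences: -96, -96, -96, -96
Fourth differences constant at -96.
-570 − 96 = -666;  -1972 − 666 = -2638;  -5193 − 2638 = -7831;  -11524 − 7831 = -19355
-666 − 96 = -762;  -2638 − 762 = -3400;  -7831 − 3400 = -11231;  -19355 − 11231 = -30586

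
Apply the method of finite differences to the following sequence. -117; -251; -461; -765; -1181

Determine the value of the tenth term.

First differences: -134, -210, -304, -416
Second differences: -76, -94, -112
Third differences: -18, -18
The third differences are constant (-18).
-112 − 18 = -130;  -416 − 130 = -546;  -1181 − 546 = -1727
-130 − 18 = -148;  -546 − 148 = -694;  -1727 − 694 = -2421
-148 − 18 = -166;  -694 − 166 = -860;  -2421 − 860 = -3281
-166 − 18 = -184;  -860 − 184 = -1044;  -3281 − 1044 = -4325
-184 − 18 = -202;  -1044 − 202 = -1246;  -4325 − 1246 = -5571

-5571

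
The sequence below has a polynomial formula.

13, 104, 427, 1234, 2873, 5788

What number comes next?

D1: 91 , 323 , 807 , 1639 , 2915
D2: 232 , 484 , 832 , 1276
D3: 252 , 348 , 444
D4: 96 , 96
The fourth differences are constant (96).
444 + 96 = 540;  1276 + 540 = 1816;  2915 + 1816 = 4731;  5788 + 4731 = 10519

10519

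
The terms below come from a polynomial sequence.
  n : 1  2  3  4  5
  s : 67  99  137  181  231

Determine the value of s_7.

32 , 38 , 44 , 50
6 , 6 , 6
Constant second difference = 6, so extend:
50 + 6 = 56;  231 + 56 = 287
56 + 6 = 62;  287 + 62 = 349

349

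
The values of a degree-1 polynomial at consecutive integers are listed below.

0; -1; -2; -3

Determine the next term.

-4

Δ: -1  -1  -1
Constant first difference = -1, so extend:
-3 − 1 = -4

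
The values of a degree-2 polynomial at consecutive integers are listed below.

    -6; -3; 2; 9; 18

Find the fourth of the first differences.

D1: 3, 5, 7, 9
D2: 2, 2, 2

9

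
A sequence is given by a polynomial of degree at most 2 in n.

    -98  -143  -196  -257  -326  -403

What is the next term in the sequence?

Δ: -45 , -53 , -61 , -69 , -77
Δ²: -8 , -8 , -8 , -8
Second differences constant at -8.
-77 − 8 = -85;  -403 − 85 = -488

-488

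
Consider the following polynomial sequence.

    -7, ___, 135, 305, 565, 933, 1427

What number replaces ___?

Using the last 5 terms:
First differences: 170  260  368  494
Second differences: 90  108  126
Third differences: 18  18
Constant third difference = 18.
Extend backward: 90 − 18 = 72;  170 − 72 = 98;  135 − 98 = 37

37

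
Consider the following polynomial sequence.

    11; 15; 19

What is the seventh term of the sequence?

35

4, 4
First differences constant at 4.
19 + 4 = 23
23 + 4 = 27
27 + 4 = 31
31 + 4 = 35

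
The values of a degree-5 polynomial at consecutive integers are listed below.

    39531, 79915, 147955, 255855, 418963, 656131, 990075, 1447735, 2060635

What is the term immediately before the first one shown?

First differences: 40384, 68040, 107900, 163108, 237168, 333944, 457660, 612900
Second differences: 27656, 39860, 55208, 74060, 96776, 123716, 155240
Third differences: 12204, 15348, 18852, 22716, 26940, 31524
Fourth differences: 3144, 3504, 3864, 4224, 4584
Fifth differences: 360, 360, 360, 360
The fifth differences are constant at 360.
Work back: 3144 − 360 = 2784;  12204 − 2784 = 9420;  27656 − 9420 = 18236;  40384 − 18236 = 22148;  39531 − 22148 = 17383

17383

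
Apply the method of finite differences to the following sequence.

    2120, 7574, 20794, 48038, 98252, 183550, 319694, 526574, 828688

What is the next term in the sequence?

First differences: 5454, 13220, 27244, 50214, 85298, 136144, 206880, 302114
Second differences: 7766, 14024, 22970, 35084, 50846, 70736, 95234
Third differences: 6258, 8946, 12114, 15762, 19890, 24498
Fourth differences: 2688, 3168, 3648, 4128, 4608
Fifth differences: 480, 480, 480, 480
Fifth differences constant at 480.
4608 + 480 = 5088;  24498 + 5088 = 29586;  95234 + 29586 = 124820;  302114 + 124820 = 426934;  828688 + 426934 = 1255622

1255622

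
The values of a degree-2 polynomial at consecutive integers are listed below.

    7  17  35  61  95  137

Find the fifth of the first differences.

42

First differences: 10, 18, 26, 34, 42
Second differences: 8, 8, 8, 8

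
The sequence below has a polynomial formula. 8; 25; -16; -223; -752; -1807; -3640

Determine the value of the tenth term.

Δ: 17, -41, -207, -529, -1055, -1833
Δ²: -58, -166, -322, -526, -778
Δ³: -108, -156, -204, -252
Δ⁴: -48, -48, -48
Constant fourth difference = -48, so extend:
-252 − 48 = -300;  -778 − 300 = -1078;  -1833 − 1078 = -2911;  -3640 − 2911 = -6551
-300 − 48 = -348;  -1078 − 348 = -1426;  -2911 − 1426 = -4337;  -6551 − 4337 = -10888
-348 − 48 = -396;  -1426 − 396 = -1822;  -4337 − 1822 = -6159;  -10888 − 6159 = -17047

-17047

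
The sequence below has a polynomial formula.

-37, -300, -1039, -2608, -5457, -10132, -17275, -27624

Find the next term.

-42013

-263  -739  -1569  -2849  -4675  -7143  -10349
-476  -830  -1280  -1826  -2468  -3206
-354  -450  -546  -642  -738
-96  -96  -96  -96
The fourth differences are constant (-96).
-738 − 96 = -834;  -3206 − 834 = -4040;  -10349 − 4040 = -14389;  -27624 − 14389 = -42013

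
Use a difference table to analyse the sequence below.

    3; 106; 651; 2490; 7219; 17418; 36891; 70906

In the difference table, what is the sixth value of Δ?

19473

Δ: 103, 545, 1839, 4729, 10199, 19473, 34015
Δ²: 442, 1294, 2890, 5470, 9274, 14542
Δ³: 852, 1596, 2580, 3804, 5268
Δ⁴: 744, 984, 1224, 1464
Δ⁵: 240, 240, 240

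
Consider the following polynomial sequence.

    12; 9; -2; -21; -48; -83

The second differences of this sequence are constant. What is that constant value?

-8

First differences: -3, -11, -19, -27, -35
Second differences: -8, -8, -8, -8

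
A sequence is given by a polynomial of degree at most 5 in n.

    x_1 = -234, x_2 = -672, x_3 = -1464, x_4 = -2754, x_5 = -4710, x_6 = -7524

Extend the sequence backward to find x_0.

Δ: -438, -792, -1290, -1956, -2814
Δ²: -354, -498, -666, -858
Δ³: -144, -168, -192
Δ⁴: -24, -24
The fourth differences are constant at -24.
Work back: -144 + 24 = -120;  -354 + 120 = -234;  -438 + 234 = -204;  -234 + 204 = -30

-30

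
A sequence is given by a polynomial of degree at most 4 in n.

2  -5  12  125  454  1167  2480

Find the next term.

4657

-7, 17, 113, 329, 713, 1313
24, 96, 216, 384, 600
72, 120, 168, 216
48, 48, 48
The fourth differences are constant (48).
216 + 48 = 264;  600 + 264 = 864;  1313 + 864 = 2177;  2480 + 2177 = 4657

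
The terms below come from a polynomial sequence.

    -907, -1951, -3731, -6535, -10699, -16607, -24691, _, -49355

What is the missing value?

Using the first 7 terms:
Δ: -1044, -1780, -2804, -4164, -5908, -8084
Δ²: -736, -1024, -1360, -1744, -2176
Δ³: -288, -336, -384, -432
Δ⁴: -48, -48, -48
Constant fourth difference = -48.
Extend forward: -432 − 48 = -480;  -2176 − 480 = -2656;  -8084 − 2656 = -10740;  -24691 − 10740 = -35431

-35431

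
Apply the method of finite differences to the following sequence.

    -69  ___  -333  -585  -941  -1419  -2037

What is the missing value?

Using the last 5 terms:
-252, -356, -478, -618
-104, -122, -140
-18, -18
Constant third difference = -18.
Extend backward: -104 + 18 = -86;  -252 + 86 = -166;  -333 + 166 = -167

-167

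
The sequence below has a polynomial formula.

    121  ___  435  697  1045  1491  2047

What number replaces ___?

Using the last 5 terms:
First differences: 262, 348, 446, 556
Second differences: 86, 98, 110
Third differences: 12, 12
Constant third difference = 12.
Extend backward: 86 − 12 = 74;  262 − 74 = 188;  435 − 188 = 247

247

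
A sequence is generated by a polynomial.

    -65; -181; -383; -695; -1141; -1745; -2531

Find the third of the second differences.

First differences: -116, -202, -312, -446, -604, -786
Second differences: -86, -110, -134, -158, -182
Third differences: -24, -24, -24, -24

-134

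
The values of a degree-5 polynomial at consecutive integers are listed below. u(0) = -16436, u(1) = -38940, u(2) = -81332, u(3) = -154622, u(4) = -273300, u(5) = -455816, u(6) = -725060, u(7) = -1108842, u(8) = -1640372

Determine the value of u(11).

-4544630

D1: -22504, -42392, -73290, -118678, -182516, -269244, -383782, -531530
D2: -19888, -30898, -45388, -63838, -86728, -114538, -147748
D3: -11010, -14490, -18450, -22890, -27810, -33210
D4: -3480, -3960, -4440, -4920, -5400
D5: -480, -480, -480, -480
Constant fifth difference = -480, so extend:
-5400 − 480 = -5880;  -33210 − 5880 = -39090;  -147748 − 39090 = -186838;  -531530 − 186838 = -718368;  -1640372 − 718368 = -2358740
-5880 − 480 = -6360;  -39090 − 6360 = -45450;  -186838 − 45450 = -232288;  -718368 − 232288 = -950656;  -2358740 − 950656 = -3309396
-6360 − 480 = -6840;  -45450 − 6840 = -52290;  -232288 − 52290 = -284578;  -950656 − 284578 = -1235234;  -3309396 − 1235234 = -4544630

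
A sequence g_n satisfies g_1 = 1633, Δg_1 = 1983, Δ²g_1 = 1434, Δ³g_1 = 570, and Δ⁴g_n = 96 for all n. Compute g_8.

68938

Build the table forward from the leading diagonal:
Δ⁴: 96, 96, 96, 96, 96, 96, 96, 96
Δ³: 570, 666, 762, 858, 954, 1050, 1146, 1242
Δ²: 1434, 2004, 2670, 3432, 4290, 5244, 6294, 7440
Δ: 1983, 3417, 5421, 8091, 11523, 15813, 21057, 27351
g: 1633, 3616, 7033, 12454, 20545, 32068, 47881, 68938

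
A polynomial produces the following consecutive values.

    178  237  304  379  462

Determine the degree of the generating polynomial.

2

First differences: 59, 67, 75, 83
Second differences: 8, 8, 8
The second differences are constant, so the polynomial has degree 2.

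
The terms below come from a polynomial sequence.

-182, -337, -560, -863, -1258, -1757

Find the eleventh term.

-6232

-155  -223  -303  -395  -499
-68  -80  -92  -104
-12  -12  -12
Third differences constant at -12.
-104 − 12 = -116;  -499 − 116 = -615;  -1757 − 615 = -2372
-116 − 12 = -128;  -615 − 128 = -743;  -2372 − 743 = -3115
-128 − 12 = -140;  -743 − 140 = -883;  -3115 − 883 = -3998
-140 − 12 = -152;  -883 − 152 = -1035;  -3998 − 1035 = -5033
-152 − 12 = -164;  -1035 − 164 = -1199;  -5033 − 1199 = -6232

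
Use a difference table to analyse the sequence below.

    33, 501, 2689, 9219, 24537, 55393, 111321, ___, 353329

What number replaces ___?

Using the first 7 terms:
Δ: 468  2188  6530  15318  30856  55928
Δ²: 1720  4342  8788  15538  25072
Δ³: 2622  4446  6750  9534
Δ⁴: 1824  2304  2784
Δ⁵: 480  480
Constant fifth difference = 480.
Extend forward: 2784 + 480 = 3264;  9534 + 3264 = 12798;  25072 + 12798 = 37870;  55928 + 37870 = 93798;  111321 + 93798 = 205119

205119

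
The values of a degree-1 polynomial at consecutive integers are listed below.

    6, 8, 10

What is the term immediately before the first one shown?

4

D1: 2, 2
The first differences are constant at 2.
Work back: 6 − 2 = 4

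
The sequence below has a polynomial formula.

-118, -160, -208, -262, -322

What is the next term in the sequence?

-42  -48  -54  -60
-6  -6  -6
Second differences constant at -6.
-60 − 6 = -66;  -322 − 66 = -388

-388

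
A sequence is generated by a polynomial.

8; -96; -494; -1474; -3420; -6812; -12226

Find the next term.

Δ: -104  -398  -980  -1946  -3392  -5414
Δ²: -294  -582  -966  -1446  -2022
Δ³: -288  -384  -480  -576
Δ⁴: -96  -96  -96
Fourth differences constant at -96.
-576 − 96 = -672;  -2022 − 672 = -2694;  -5414 − 2694 = -8108;  -12226 − 8108 = -20334

-20334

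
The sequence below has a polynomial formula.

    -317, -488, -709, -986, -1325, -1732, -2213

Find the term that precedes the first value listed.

-190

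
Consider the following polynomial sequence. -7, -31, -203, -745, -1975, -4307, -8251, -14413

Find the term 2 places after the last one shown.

-36295

-24, -172, -542, -1230, -2332, -3944, -6162
-148, -370, -688, -1102, -1612, -2218
-222, -318, -414, -510, -606
-96, -96, -96, -96
The fourth differences are constant (-96).
-606 − 96 = -702;  -2218 − 702 = -2920;  -6162 − 2920 = -9082;  -14413 − 9082 = -23495
-702 − 96 = -798;  -2920 − 798 = -3718;  -9082 − 3718 = -12800;  -23495 − 12800 = -36295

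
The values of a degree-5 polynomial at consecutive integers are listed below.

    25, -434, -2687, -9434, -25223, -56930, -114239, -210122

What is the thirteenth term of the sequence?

-2012807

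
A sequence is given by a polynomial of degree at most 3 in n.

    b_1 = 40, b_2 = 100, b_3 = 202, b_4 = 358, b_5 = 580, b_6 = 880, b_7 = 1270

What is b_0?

First differences: 60  102  156  222  300  390
Second differences: 42  54  66  78  90
Third differences: 12  12  12  12
The third differences are constant at 12.
Work back: 42 − 12 = 30;  60 − 30 = 30;  40 − 30 = 10

10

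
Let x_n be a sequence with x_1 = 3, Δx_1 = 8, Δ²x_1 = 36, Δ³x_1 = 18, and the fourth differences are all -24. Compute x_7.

591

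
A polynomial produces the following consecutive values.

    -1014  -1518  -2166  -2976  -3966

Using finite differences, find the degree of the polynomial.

3

Δ: -504, -648, -810, -990
Δ²: -144, -162, -180
Δ³: -18, -18
The third differences are constant, so the polynomial has degree 3.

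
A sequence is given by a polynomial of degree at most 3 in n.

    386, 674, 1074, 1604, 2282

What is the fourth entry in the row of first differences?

678

D1: 288, 400, 530, 678
D2: 112, 130, 148
D3: 18, 18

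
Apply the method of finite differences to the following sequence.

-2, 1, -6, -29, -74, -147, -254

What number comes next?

D1: 3, -7, -23, -45, -73, -107
D2: -10, -16, -22, -28, -34
D3: -6, -6, -6, -6
Third differences constant at -6.
-34 − 6 = -40;  -107 − 40 = -147;  -254 − 147 = -401

-401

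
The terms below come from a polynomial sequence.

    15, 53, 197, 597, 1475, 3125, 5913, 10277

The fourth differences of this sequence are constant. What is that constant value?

Δ: 38, 144, 400, 878, 1650, 2788, 4364
Δ²: 106, 256, 478, 772, 1138, 1576
Δ³: 150, 222, 294, 366, 438
Δ⁴: 72, 72, 72, 72

72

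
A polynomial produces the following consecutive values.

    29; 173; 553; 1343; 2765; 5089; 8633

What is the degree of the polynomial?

4

Δ: 144, 380, 790, 1422, 2324, 3544
Δ²: 236, 410, 632, 902, 1220
Δ³: 174, 222, 270, 318
Δ⁴: 48, 48, 48
The fourth differences are constant, so the polynomial has degree 4.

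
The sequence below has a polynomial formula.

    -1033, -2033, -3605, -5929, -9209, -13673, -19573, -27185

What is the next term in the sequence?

First differences: -1000, -1572, -2324, -3280, -4464, -5900, -7612
Second differences: -572, -752, -956, -1184, -1436, -1712
Third differences: -180, -204, -228, -252, -276
Fourth differences: -24, -24, -24, -24
Fourth differences constant at -24.
-276 − 24 = -300;  -1712 − 300 = -2012;  -7612 − 2012 = -9624;  -27185 − 9624 = -36809

-36809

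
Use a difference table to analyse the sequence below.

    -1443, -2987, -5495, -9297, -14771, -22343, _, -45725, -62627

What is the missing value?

-32487

Using the first 6 terms:
First differences: -1544  -2508  -3802  -5474  -7572
Second differences: -964  -1294  -1672  -2098
Third differences: -330  -378  -426
Fourth differences: -48  -48
Constant fourth difference = -48.
Extend forward: -426 − 48 = -474;  -2098 − 474 = -2572;  -7572 − 2572 = -10144;  -22343 − 10144 = -32487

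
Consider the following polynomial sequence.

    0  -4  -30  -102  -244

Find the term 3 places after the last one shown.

-1330

First differences: -4, -26, -72, -142
Second differences: -22, -46, -70
Third differences: -24, -24
The third differences are constant (-24).
-70 − 24 = -94;  -142 − 94 = -236;  -244 − 236 = -480
-94 − 24 = -118;  -236 − 118 = -354;  -480 − 354 = -834
-118 − 24 = -142;  -354 − 142 = -496;  -834 − 496 = -1330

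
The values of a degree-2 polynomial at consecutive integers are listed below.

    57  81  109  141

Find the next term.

177

Δ: 24  28  32
Δ²: 4  4
Second differences constant at 4.
32 + 4 = 36;  141 + 36 = 177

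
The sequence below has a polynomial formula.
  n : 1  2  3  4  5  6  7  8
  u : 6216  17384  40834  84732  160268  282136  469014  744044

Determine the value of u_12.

11168 , 23450 , 43898 , 75536 , 121868 , 186878 , 275030
12282 , 20448 , 31638 , 46332 , 65010 , 88152
8166 , 11190 , 14694 , 18678 , 23142
3024 , 3504 , 3984 , 4464
480 , 480 , 480
Constant fifth difference = 480, so extend:
4464 + 480 = 4944;  23142 + 4944 = 28086;  88152 + 28086 = 116238;  275030 + 116238 = 391268;  744044 + 391268 = 1135312
4944 + 480 = 5424;  28086 + 5424 = 33510;  116238 + 33510 = 149748;  391268 + 149748 = 541016;  1135312 + 541016 = 1676328
5424 + 480 = 5904;  33510 + 5904 = 39414;  149748 + 39414 = 189162;  541016 + 189162 = 730178;  1676328 + 730178 = 2406506
5904 + 480 = 6384;  39414 + 6384 = 45798;  189162 + 45798 = 234960;  730178 + 234960 = 965138;  2406506 + 965138 = 3371644

3371644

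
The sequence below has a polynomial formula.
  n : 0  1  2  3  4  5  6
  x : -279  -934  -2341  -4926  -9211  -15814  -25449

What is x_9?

First differences: -655  -1407  -2585  -4285  -6603  -9635
Second differences: -752  -1178  -1700  -2318  -3032
Third differences: -426  -522  -618  -714
Fourth differences: -96  -96  -96
Fourth differences constant at -96.
-714 − 96 = -810;  -3032 − 810 = -3842;  -9635 − 3842 = -13477;  -25449 − 13477 = -38926
-810 − 96 = -906;  -3842 − 906 = -4748;  -13477 − 4748 = -18225;  -38926 − 18225 = -57151
-906 − 96 = -1002;  -4748 − 1002 = -5750;  -18225 − 5750 = -23975;  -57151 − 23975 = -81126

-81126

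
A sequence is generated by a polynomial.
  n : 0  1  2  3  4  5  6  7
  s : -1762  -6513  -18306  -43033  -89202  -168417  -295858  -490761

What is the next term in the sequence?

First differences: -4751 , -11793 , -24727 , -46169 , -79215 , -127441 , -194903
Second differences: -7042 , -12934 , -21442 , -33046 , -48226 , -67462
Third differences: -5892 , -8508 , -11604 , -15180 , -19236
Fourth differences: -2616 , -3096 , -3576 , -4056
Fifth differences: -480 , -480 , -480
Constant fifth difference = -480, so extend:
-4056 − 480 = -4536;  -19236 − 4536 = -23772;  -67462 − 23772 = -91234;  -194903 − 91234 = -286137;  -490761 − 286137 = -776898

-776898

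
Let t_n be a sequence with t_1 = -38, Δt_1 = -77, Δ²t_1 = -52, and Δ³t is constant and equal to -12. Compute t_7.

-1520

Build the table forward from the leading diagonal:
Third differences: -12, -12, -12, -12, -12, -12, -12
Second differences: -52, -64, -76, -88, -100, -112, -124
First differences: -77, -129, -193, -269, -357, -457, -569
t: -38, -115, -244, -437, -706, -1063, -1520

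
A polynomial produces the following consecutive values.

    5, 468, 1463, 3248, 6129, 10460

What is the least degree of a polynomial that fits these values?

First differences: 463, 995, 1785, 2881, 4331
Second differences: 532, 790, 1096, 1450
Third differences: 258, 306, 354
Fourth differences: 48, 48
The fourth differences are constant, so the polynomial has degree 4.

4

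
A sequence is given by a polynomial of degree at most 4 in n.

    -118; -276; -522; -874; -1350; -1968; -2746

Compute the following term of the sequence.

-3702

-158  -246  -352  -476  -618  -778
-88  -106  -124  -142  -160
-18  -18  -18  -18
Third differences constant at -18.
-160 − 18 = -178;  -778 − 178 = -956;  -2746 − 956 = -3702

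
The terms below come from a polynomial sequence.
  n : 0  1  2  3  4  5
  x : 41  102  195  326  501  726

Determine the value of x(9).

D1: 61, 93, 131, 175, 225
D2: 32, 38, 44, 50
D3: 6, 6, 6
Constant third difference = 6, so extend:
50 + 6 = 56;  225 + 56 = 281;  726 + 281 = 1007
56 + 6 = 62;  281 + 62 = 343;  1007 + 343 = 1350
62 + 6 = 68;  343 + 68 = 411;  1350 + 411 = 1761
68 + 6 = 74;  411 + 74 = 485;  1761 + 485 = 2246

2246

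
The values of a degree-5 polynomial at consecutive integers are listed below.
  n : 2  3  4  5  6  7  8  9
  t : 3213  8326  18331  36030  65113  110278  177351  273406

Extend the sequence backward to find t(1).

First differences: 5113, 10005, 17699, 29083, 45165, 67073, 96055
Second differences: 4892, 7694, 11384, 16082, 21908, 28982
Third differences: 2802, 3690, 4698, 5826, 7074
Fourth differences: 888, 1008, 1128, 1248
Fifth differences: 120, 120, 120
The fifth differences are constant at 120.
Work back: 888 − 120 = 768;  2802 − 768 = 2034;  4892 − 2034 = 2858;  5113 − 2858 = 2255;  3213 − 2255 = 958

958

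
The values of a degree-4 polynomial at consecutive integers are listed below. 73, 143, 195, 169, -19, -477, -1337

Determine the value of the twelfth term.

-17967

First differences: 70  52  -26  -188  -458  -860
Second differences: -18  -78  -162  -270  -402
Third differences: -60  -84  -108  -132
Fourth differences: -24  -24  -24
Fourth differences constant at -24.
-132 − 24 = -156;  -402 − 156 = -558;  -860 − 558 = -1418;  -1337 − 1418 = -2755
-156 − 24 = -180;  -558 − 180 = -738;  -1418 − 738 = -2156;  -2755 − 2156 = -4911
-180 − 24 = -204;  -738 − 204 = -942;  -2156 − 942 = -3098;  -4911 − 3098 = -8009
-204 − 24 = -228;  -942 − 228 = -1170;  -3098 − 1170 = -4268;  -8009 − 4268 = -12277
-228 − 24 = -252;  -1170 − 252 = -1422;  -4268 − 1422 = -5690;  -12277 − 5690 = -17967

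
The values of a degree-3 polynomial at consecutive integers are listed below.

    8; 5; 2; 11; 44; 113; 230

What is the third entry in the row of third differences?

12

First differences: -3, -3, 9, 33, 69, 117
Second differences: 0, 12, 24, 36, 48
Third differences: 12, 12, 12, 12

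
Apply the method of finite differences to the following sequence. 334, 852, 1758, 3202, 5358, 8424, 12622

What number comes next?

18198

Δ: 518, 906, 1444, 2156, 3066, 4198
Δ²: 388, 538, 712, 910, 1132
Δ³: 150, 174, 198, 222
Δ⁴: 24, 24, 24
Fourth differences constant at 24.
222 + 24 = 246;  1132 + 246 = 1378;  4198 + 1378 = 5576;  12622 + 5576 = 18198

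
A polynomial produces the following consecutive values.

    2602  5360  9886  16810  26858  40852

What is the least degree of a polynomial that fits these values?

4

First differences: 2758, 4526, 6924, 10048, 13994
Second differences: 1768, 2398, 3124, 3946
Third differences: 630, 726, 822
Fourth differences: 96, 96
The fourth differences are constant, so the polynomial has degree 4.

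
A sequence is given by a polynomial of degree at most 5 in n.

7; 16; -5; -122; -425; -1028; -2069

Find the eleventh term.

9 , -21 , -117 , -303 , -603 , -1041
-30 , -96 , -186 , -300 , -438
-66 , -90 , -114 , -138
-24 , -24 , -24
Fourth differences constant at -24.
-138 − 24 = -162;  -438 − 162 = -600;  -1041 − 600 = -1641;  -2069 − 1641 = -3710
-162 − 24 = -186;  -600 − 186 = -786;  -1641 − 786 = -2427;  -3710 − 2427 = -6137
-186 − 24 = -210;  -786 − 210 = -996;  -2427 − 996 = -3423;  -6137 − 3423 = -9560
-210 − 24 = -234;  -996 − 234 = -1230;  -3423 − 1230 = -4653;  -9560 − 4653 = -14213

-14213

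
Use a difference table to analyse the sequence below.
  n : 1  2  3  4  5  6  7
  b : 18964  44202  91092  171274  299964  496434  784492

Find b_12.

4809882

Δ: 25238  46890  80182  128690  196470  288058
Δ²: 21652  33292  48508  67780  91588
Δ³: 11640  15216  19272  23808
Δ⁴: 3576  4056  4536
Δ⁵: 480  480
Fifth differences constant at 480.
4536 + 480 = 5016;  23808 + 5016 = 28824;  91588 + 28824 = 120412;  288058 + 120412 = 408470;  784492 + 408470 = 1192962
5016 + 480 = 5496;  28824 + 5496 = 34320;  120412 + 34320 = 154732;  408470 + 154732 = 563202;  1192962 + 563202 = 1756164
5496 + 480 = 5976;  34320 + 5976 = 40296;  154732 + 40296 = 195028;  563202 + 195028 = 758230;  1756164 + 758230 = 2514394
5976 + 480 = 6456;  40296 + 6456 = 46752;  195028 + 46752 = 241780;  758230 + 241780 = 1000010;  2514394 + 1000010 = 3514404
6456 + 480 = 6936;  46752 + 6936 = 53688;  241780 + 53688 = 295468;  1000010 + 295468 = 1295478;  3514404 + 1295478 = 4809882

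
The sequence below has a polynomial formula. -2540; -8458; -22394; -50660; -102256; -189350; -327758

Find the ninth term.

-842900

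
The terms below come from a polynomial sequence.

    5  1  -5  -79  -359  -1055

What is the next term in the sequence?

First differences: -4 , -6 , -74 , -280 , -696
Second differences: -2 , -68 , -206 , -416
Third differences: -66 , -138 , -210
Fourth differences: -72 , -72
Fourth differences constant at -72.
-210 − 72 = -282;  -416 − 282 = -698;  -696 − 698 = -1394;  -1055 − 1394 = -2449

-2449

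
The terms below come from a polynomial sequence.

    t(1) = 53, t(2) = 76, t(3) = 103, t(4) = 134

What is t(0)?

First differences: 23  27  31
Second differences: 4  4
The second differences are constant at 4.
Work back: 23 − 4 = 19;  53 − 19 = 34

34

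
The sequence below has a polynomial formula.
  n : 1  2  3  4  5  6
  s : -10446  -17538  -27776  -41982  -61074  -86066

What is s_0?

D1: -7092, -10238, -14206, -19092, -24992
D2: -3146, -3968, -4886, -5900
D3: -822, -918, -1014
D4: -96, -96
The fourth differences are constant at -96.
Work back: -822 + 96 = -726;  -3146 + 726 = -2420;  -7092 + 2420 = -4672;  -10446 + 4672 = -5774

-5774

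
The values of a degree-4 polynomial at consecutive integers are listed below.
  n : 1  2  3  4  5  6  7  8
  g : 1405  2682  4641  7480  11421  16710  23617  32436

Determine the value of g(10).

57106

Δ: 1277  1959  2839  3941  5289  6907  8819
Δ²: 682  880  1102  1348  1618  1912
Δ³: 198  222  246  270  294
Δ⁴: 24  24  24  24
Constant fourth difference = 24, so extend:
294 + 24 = 318;  1912 + 318 = 2230;  8819 + 2230 = 11049;  32436 + 11049 = 43485
318 + 24 = 342;  2230 + 342 = 2572;  11049 + 2572 = 13621;  43485 + 13621 = 57106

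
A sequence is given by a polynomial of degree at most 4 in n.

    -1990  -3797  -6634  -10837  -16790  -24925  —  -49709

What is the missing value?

-35722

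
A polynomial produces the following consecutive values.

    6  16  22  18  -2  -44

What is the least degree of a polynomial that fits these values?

3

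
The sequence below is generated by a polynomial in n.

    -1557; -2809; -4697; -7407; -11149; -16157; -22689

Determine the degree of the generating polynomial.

4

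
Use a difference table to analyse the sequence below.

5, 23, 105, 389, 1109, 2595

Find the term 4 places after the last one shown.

18, 82, 284, 720, 1486
64, 202, 436, 766
138, 234, 330
96, 96
The fourth differences are constant (96).
330 + 96 = 426;  766 + 426 = 1192;  1486 + 1192 = 2678;  2595 + 2678 = 5273
426 + 96 = 522;  1192 + 522 = 1714;  2678 + 1714 = 4392;  5273 + 4392 = 9665
522 + 96 = 618;  1714 + 618 = 2332;  4392 + 2332 = 6724;  9665 + 6724 = 16389
618 + 96 = 714;  2332 + 714 = 3046;  6724 + 3046 = 9770;  16389 + 9770 = 26159

26159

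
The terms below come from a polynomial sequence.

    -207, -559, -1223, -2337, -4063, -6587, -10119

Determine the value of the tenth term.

First differences: -352, -664, -1114, -1726, -2524, -3532
Second differences: -312, -450, -612, -798, -1008
Third differences: -138, -162, -186, -210
Fourth differences: -24, -24, -24
The fourth differences are constant (-24).
-210 − 24 = -234;  -1008 − 234 = -1242;  -3532 − 1242 = -4774;  -10119 − 4774 = -14893
-234 − 24 = -258;  -1242 − 258 = -1500;  -4774 − 1500 = -6274;  -14893 − 6274 = -21167
-258 − 24 = -282;  -1500 − 282 = -1782;  -6274 − 1782 = -8056;  -21167 − 8056 = -29223

-29223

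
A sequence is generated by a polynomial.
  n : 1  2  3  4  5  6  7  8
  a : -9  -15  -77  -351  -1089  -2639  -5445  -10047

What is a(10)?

-27279

D1: -6, -62, -274, -738, -1550, -2806, -4602
D2: -56, -212, -464, -812, -1256, -1796
D3: -156, -252, -348, -444, -540
D4: -96, -96, -96, -96
The fourth differences are constant (-96).
-540 − 96 = -636;  -1796 − 636 = -2432;  -4602 − 2432 = -7034;  -10047 − 7034 = -17081
-636 − 96 = -732;  -2432 − 732 = -3164;  -7034 − 3164 = -10198;  -17081 − 10198 = -27279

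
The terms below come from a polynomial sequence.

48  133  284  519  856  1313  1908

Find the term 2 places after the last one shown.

3584

Δ: 85  151  235  337  457  595
Δ²: 66  84  102  120  138
Δ³: 18  18  18  18
Constant third difference = 18, so extend:
138 + 18 = 156;  595 + 156 = 751;  1908 + 751 = 2659
156 + 18 = 174;  751 + 174 = 925;  2659 + 925 = 3584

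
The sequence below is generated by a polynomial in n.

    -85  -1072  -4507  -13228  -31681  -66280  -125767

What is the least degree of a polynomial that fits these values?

Δ: -987, -3435, -8721, -18453, -34599, -59487
Δ²: -2448, -5286, -9732, -16146, -24888
Δ³: -2838, -4446, -6414, -8742
Δ⁴: -1608, -1968, -2328
Δ⁵: -360, -360
The fifth differences are constant, so the polynomial has degree 5.

5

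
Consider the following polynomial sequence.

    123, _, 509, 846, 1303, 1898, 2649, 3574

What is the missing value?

Using the last 6 terms:
Δ: 337, 457, 595, 751, 925
Δ²: 120, 138, 156, 174
Δ³: 18, 18, 18
Constant third difference = 18.
Extend backward: 120 − 18 = 102;  337 − 102 = 235;  509 − 235 = 274

274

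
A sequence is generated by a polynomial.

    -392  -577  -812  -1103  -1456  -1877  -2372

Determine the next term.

-185, -235, -291, -353, -421, -495
-50, -56, -62, -68, -74
-6, -6, -6, -6
The third differences are constant (-6).
-74 − 6 = -80;  -495 − 80 = -575;  -2372 − 575 = -2947

-2947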